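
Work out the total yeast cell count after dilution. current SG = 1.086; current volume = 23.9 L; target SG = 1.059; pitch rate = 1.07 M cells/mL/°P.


V_w = V·((SG_c−1)/(SG_t−1)−1);  °P = 259 − 259/SG_t;  cells = rate·(V+V_w)·°P
V_w = 23.9·((1.086−1)/(1.059−1)−1) = 10.9373
V_final = 23.9 + 10.9373 = 34.8373
°P = 259 − 259/1.059 = 14.4297
cells = 1.07·34.8373·14.4297

537.8782 billion cells


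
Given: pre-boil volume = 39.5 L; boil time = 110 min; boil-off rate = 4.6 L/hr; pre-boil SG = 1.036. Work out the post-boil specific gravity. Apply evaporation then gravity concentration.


V_post = V_pre − rate·(t/60);  SG_post = 1 + (SG_pre−1)·V_pre/V_post
V_post = 39.5 − 4.6·(110/60) = 31.0667
SG_post = 1 + (1.036 − 1)·39.5/31.0667

1.0458


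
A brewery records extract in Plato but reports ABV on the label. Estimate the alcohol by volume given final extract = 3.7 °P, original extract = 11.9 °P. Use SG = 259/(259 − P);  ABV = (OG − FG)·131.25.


OG = 259/(259 − 11.9) = 1.0482
FG = 259/(259 − 3.7) = 1.0145
ABV = (1.0482 − 1.0145)·131.25

4.4186 % ABV


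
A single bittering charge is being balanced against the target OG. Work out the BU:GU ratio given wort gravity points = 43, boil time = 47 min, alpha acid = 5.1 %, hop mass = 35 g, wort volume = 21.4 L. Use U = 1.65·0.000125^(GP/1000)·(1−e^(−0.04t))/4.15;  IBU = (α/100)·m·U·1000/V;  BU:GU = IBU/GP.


U = 1.65·0.000125^(43/1000)·(1−e^(−0.04·47))/4.15 = 0.2289
IBU = (5.1/100)·35·0.2289·1000/21.4 = 19.0951
BU:GU = 19.0951/43

0.4441


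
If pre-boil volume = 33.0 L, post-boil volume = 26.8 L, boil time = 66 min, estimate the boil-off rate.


rate = (V_pre − V_post) / (t_min/60)
rate = (33.0 − 26.8) / (66/60)

5.6364 L/hr


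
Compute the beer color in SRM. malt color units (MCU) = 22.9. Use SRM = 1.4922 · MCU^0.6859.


SRM = 1.4922 · 22.9^0.6859

12.7802 SRM


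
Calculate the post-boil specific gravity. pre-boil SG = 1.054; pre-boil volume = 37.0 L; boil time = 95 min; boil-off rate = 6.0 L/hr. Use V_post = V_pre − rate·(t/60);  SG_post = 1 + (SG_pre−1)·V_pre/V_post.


V_post = 37.0 − 6.0·(95/60) = 27.5000
SG_post = 1 + (1.054 − 1)·37.0/27.5000

1.0727


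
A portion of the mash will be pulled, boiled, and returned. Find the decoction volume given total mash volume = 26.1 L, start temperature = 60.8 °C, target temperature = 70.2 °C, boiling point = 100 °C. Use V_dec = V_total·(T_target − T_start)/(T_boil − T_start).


V_dec = 26.1·(70.2 − 60.8)/(100 − 60.8)

6.2587 L


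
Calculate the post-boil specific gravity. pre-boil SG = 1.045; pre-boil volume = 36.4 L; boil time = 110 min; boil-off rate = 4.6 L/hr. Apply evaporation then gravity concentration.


V_post = V_pre − rate·(t/60);  SG_post = 1 + (SG_pre−1)·V_pre/V_post
V_post = 36.4 − 4.6·(110/60) = 27.9667
SG_post = 1 + (1.045 − 1)·36.4/27.9667

1.0586


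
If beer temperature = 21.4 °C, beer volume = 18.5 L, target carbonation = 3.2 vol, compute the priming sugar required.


residual = 14.695·(0.01821 + 0.09011·e^(−0.04·T));  sugar = (target − residual)·4.0·V
residual = 14.695·(0.01821 + 0.09011·e^(−0.04·21.4)) = 0.8302
sugar = (3.2 − 0.8302)·4.0·18.5

175.3668 g


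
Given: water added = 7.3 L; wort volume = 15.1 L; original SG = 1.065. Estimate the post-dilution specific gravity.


SG_new = 1 + (SG_old − 1)·V_old/(V_old + V_water)
pts = (1.065 − 1)·1000·15.1/(15.1 + 7.3) = 43.8170
SG_new = 1 + 43.8170/1000

1.0438


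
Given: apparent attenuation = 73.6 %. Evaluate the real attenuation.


RA = AA · 0.8192
RA = 73.6 · 0.8192

60.2931 %


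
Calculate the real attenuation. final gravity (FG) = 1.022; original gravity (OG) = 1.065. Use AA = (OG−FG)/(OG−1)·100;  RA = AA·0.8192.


AA = (1.065 − 1.022)/(1.065 − 1)·100 = 66.1538
RA = 66.1538·0.8192

54.1932 %


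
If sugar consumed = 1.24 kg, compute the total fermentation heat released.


Q = m_sugar · 590 kJ/kg
Q = 1.24 · 590

731.6000 kJ


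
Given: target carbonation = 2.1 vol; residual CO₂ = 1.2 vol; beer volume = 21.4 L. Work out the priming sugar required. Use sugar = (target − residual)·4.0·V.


sugar = (2.1 − 1.2)·4.0·21.4

77.0400 g


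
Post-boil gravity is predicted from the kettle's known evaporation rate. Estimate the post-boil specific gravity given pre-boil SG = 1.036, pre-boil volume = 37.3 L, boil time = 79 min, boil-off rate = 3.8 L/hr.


V_post = V_pre − rate·(t/60);  SG_post = 1 + (SG_pre−1)·V_pre/V_post
V_post = 37.3 − 3.8·(79/60) = 32.2967
SG_post = 1 + (1.036 − 1)·37.3/32.2967

1.0416


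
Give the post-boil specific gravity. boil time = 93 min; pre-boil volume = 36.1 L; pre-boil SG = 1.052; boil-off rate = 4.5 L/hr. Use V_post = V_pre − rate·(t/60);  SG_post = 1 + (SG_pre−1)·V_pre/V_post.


V_post = 36.1 − 4.5·(93/60) = 29.1250
SG_post = 1 + (1.052 − 1)·36.1/29.1250

1.0645


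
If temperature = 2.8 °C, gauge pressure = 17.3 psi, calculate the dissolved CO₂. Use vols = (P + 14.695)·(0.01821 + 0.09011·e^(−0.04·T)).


vols = (17.3 + 14.695)·(0.01821 + 0.09011·e^(−0.04·2.8))

3.1602 volumes


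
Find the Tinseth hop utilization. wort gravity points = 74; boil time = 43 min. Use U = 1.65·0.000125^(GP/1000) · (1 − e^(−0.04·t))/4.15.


bigness = 1.65·0.000125^(74/1000) = 0.8485
boil_factor = (1 − e^(−0.04·43))/4.15 = 0.1978
U = 0.8485 · 0.1978

0.1678


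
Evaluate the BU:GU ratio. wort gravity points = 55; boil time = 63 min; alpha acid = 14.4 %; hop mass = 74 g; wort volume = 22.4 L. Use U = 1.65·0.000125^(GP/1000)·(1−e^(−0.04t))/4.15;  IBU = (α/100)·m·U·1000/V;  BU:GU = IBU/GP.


U = 1.65·0.000125^(55/1000)·(1−e^(−0.04·63))/4.15 = 0.2230
IBU = (14.4/100)·74·0.2230·1000/22.4 = 106.0921
BU:GU = 106.0921/55

1.9289


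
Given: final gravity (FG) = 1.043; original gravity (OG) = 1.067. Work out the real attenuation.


AA = (OG−FG)/(OG−1)·100;  RA = AA·0.8192
AA = (1.067 − 1.043)/(1.067 − 1)·100 = 35.8209
RA = 35.8209·0.8192

29.3445 %


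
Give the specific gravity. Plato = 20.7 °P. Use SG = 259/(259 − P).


SG = 259/(259 − 20.7)

1.0869


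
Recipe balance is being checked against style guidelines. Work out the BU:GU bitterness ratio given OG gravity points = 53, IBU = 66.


BU:GU = IBU / OG_points
BU:GU = 66 / 53

1.2453


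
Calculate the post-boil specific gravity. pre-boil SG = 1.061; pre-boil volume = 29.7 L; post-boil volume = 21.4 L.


SG_post = 1 + (SG_pre − 1)·V_pre/V_post
pts_pre = (1.061 − 1)·1000 = 61.0000
pts_post = 61.0000·29.7/21.4 = 84.6589
SG_post = 1 + 84.6589/1000

1.0847


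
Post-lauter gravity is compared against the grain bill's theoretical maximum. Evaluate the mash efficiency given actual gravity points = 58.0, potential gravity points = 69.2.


efficiency = actual / potential × 100
efficiency = 58.0 / 69.2 × 100

83.8150 %


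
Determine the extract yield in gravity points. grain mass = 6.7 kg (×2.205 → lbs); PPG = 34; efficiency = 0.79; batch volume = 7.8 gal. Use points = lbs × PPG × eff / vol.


lbs = 6.7 × 2.205 = 14.7735
points = 14.7735 × 34 × 0.79 / 7.8

50.8739 points


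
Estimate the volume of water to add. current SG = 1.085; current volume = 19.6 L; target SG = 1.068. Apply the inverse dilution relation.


V_water = V·((SG_curr − 1)/(SG_target − 1) − 1)
V_water = 19.6·((1.085 − 1)/(1.068 − 1) − 1)

4.9000 L


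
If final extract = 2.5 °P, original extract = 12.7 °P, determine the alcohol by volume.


SG = 259/(259 − P);  ABV = (OG − FG)·131.25
OG = 259/(259 − 12.7) = 1.0516
FG = 259/(259 − 2.5) = 1.0097
ABV = (1.0516 − 1.0097)·131.25

5.4884 % ABV


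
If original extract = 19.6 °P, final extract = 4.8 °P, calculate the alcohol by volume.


SG = 259/(259 − P);  ABV = (OG − FG)·131.25
OG = 259/(259 − 19.6) = 1.0819
FG = 259/(259 − 4.8) = 1.0189
ABV = (1.0819 − 1.0189)·131.25

8.2673 % ABV


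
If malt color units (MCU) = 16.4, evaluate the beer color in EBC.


SRM = 1.4922·MCU^0.6859;  EBC = SRM·1.97
SRM = 1.4922·16.4^0.6859 = 10.1646
EBC = 10.1646·1.97

20.0242 EBC


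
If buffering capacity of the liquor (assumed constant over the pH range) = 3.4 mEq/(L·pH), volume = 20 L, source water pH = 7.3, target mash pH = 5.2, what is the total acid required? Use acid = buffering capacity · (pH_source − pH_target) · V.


acid = 3.4 · (7.3 − 5.2) · 20

142.8000 mEq


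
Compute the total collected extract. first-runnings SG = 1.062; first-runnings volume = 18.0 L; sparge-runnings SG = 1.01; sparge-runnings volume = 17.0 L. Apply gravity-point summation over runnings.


total = Σ (SG_i − 1)·1000·V_i
first = (1.062 − 1)·1000·18.0 = 1116.0000
sparge = (1.01 − 1)·1000·17.0 = 170.0000
total = 1116.0000 + 170.0000

1286.0000 gravity·L


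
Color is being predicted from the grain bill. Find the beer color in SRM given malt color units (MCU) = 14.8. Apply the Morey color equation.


SRM = 1.4922 · MCU^0.6859
SRM = 1.4922 · 14.8^0.6859

9.4735 SRM


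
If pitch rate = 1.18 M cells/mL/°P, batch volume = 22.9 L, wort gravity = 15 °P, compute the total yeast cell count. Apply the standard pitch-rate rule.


cells (billions) = rate · V_L · °P
cells = 1.18 · 22.9 · 15

405.3300 billion cells


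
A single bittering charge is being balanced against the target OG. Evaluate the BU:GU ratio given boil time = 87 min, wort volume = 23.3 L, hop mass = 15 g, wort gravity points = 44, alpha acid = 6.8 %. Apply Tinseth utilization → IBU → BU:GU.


U = 1.65·0.000125^(GP/1000)·(1−e^(−0.04t))/4.15;  IBU = (α/100)·m·U·1000/V;  BU:GU = IBU/GP
U = 1.65·0.000125^(44/1000)·(1−e^(−0.04·87))/4.15 = 0.2595
IBU = (6.8/100)·15·0.2595·1000/23.3 = 11.3594
BU:GU = 11.3594/44

0.2582


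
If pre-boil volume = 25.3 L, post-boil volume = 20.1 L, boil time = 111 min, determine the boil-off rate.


rate = (V_pre − V_post) / (t_min/60)
rate = (25.3 − 20.1) / (111/60)

2.8108 L/hr


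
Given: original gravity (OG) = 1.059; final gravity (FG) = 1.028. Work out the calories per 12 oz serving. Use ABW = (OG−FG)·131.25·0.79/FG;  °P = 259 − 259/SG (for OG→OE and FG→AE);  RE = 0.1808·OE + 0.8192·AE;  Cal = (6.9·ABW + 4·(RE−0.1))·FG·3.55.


ABW = (1.059 − 1.028)·131.25·0.79/1.028 = 3.1268
OE = 259 − 259/1.059 = 14.4297 °P
AE = 259 − 259/1.028 = 7.0545 °P
RE = 0.1808·14.4297 + 0.8192·7.0545 = 8.3879 °P
Cal = (6.9·3.1268 + 4·(8.3879−0.1))·1.028·3.55

199.7181 kcal


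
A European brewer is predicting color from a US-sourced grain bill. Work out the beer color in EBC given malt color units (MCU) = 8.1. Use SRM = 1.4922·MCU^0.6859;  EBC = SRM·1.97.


SRM = 1.4922·8.1^0.6859 = 6.2655
EBC = 6.2655·1.97

12.3431 EBC


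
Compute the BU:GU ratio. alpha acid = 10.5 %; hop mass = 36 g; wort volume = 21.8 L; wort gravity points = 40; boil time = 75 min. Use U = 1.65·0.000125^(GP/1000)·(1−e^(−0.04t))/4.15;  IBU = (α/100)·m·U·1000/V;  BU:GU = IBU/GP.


U = 1.65·0.000125^(40/1000)·(1−e^(−0.04·75))/4.15 = 0.2637
IBU = (10.5/100)·36·0.2637·1000/21.8 = 45.7266
BU:GU = 45.7266/40

1.1432


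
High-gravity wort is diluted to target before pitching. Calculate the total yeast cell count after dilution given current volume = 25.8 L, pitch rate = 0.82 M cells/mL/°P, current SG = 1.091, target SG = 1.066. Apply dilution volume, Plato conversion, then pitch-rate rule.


V_w = V·((SG_c−1)/(SG_t−1)−1);  °P = 259 − 259/SG_t;  cells = rate·(V+V_w)·°P
V_w = 25.8·((1.091−1)/(1.066−1)−1) = 9.7727
V_final = 25.8 + 9.7727 = 35.5727
°P = 259 − 259/1.066 = 16.0356
cells = 0.82·35.5727·16.0356

467.7540 billion cells


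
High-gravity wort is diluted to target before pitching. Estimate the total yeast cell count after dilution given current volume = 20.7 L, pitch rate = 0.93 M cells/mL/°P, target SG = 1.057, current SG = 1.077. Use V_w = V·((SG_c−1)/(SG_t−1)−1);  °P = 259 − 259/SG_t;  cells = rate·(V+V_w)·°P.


V_w = 20.7·((1.077−1)/(1.057−1)−1) = 7.2632
V_final = 20.7 + 7.2632 = 27.9632
°P = 259 − 259/1.057 = 13.9669
cells = 0.93·27.9632·13.9669

363.2192 billion cells


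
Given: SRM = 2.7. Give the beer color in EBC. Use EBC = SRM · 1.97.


EBC = 2.7 · 1.97

5.3190 EBC


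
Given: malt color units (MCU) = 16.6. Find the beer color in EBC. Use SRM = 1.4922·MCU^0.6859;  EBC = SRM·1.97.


SRM = 1.4922·16.6^0.6859 = 10.2494
EBC = 10.2494·1.97

20.1914 EBC


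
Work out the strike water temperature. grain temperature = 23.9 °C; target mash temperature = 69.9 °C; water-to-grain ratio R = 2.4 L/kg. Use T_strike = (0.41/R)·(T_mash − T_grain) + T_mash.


T_strike = (0.41/2.4)·(69.9 − 23.9) + 69.9

77.7583 °C


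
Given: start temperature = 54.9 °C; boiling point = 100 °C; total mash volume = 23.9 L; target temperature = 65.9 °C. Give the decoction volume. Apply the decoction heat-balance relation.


V_dec = V_total·(T_target − T_start)/(T_boil − T_start)
V_dec = 23.9·(65.9 − 54.9)/(100 − 54.9)

5.8293 L


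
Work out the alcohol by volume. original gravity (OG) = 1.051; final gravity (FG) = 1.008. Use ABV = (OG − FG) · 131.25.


ABV = (1.051 − 1.008) · 131.25

5.6437 % ABV


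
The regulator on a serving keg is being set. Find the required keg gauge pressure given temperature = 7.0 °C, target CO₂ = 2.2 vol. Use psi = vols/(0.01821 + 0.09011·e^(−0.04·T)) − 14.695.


psi = 2.2/(0.01821 + 0.09011·e^(−0.04·7.0)) − 14.695

10.7934 psi


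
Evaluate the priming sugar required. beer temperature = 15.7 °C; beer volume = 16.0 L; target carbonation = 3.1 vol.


residual = 14.695·(0.01821 + 0.09011·e^(−0.04·T));  sugar = (target − residual)·4.0·V
residual = 14.695·(0.01821 + 0.09011·e^(−0.04·15.7)) = 0.9742
sugar = (3.1 − 0.9742)·4.0·16.0

136.0481 g


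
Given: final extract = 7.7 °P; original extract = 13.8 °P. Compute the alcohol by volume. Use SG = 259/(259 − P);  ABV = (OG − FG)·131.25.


OG = 259/(259 − 13.8) = 1.0563
FG = 259/(259 − 7.7) = 1.0306
ABV = (1.0563 − 1.0306)·131.25

3.3652 % ABV


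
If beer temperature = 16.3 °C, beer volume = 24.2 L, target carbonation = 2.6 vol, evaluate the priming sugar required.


residual = 14.695·(0.01821 + 0.09011·e^(−0.04·T));  sugar = (target − residual)·4.0·V
residual = 14.695·(0.01821 + 0.09011·e^(−0.04·16.3)) = 0.9575
sugar = (2.6 − 0.9575)·4.0·24.2

158.9949 g


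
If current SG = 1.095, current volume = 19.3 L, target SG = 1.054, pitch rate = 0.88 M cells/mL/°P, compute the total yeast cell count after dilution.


V_w = V·((SG_c−1)/(SG_t−1)−1);  °P = 259 − 259/SG_t;  cells = rate·(V+V_w)·°P
V_w = 19.3·((1.095−1)/(1.054−1)−1) = 14.6537
V_final = 19.3 + 14.6537 = 33.9537
°P = 259 − 259/1.054 = 13.2694
cells = 0.88·33.9537·13.2694

396.4813 billion cells


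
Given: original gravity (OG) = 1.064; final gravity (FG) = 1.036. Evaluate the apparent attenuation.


AA = (OG − FG)/(OG − 1) · 100
AA = (1.064 − 1.036)/(1.064 − 1) · 100

43.7500 %


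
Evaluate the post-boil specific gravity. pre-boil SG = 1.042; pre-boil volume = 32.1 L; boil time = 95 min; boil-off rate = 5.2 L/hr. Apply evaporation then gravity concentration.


V_post = V_pre − rate·(t/60);  SG_post = 1 + (SG_pre−1)·V_pre/V_post
V_post = 32.1 − 5.2·(95/60) = 23.8667
SG_post = 1 + (1.042 − 1)·32.1/23.8667

1.0565


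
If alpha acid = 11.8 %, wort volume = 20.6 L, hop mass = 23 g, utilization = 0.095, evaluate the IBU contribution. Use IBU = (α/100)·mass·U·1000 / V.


IBU = (11.8/100)·23·0.095·1000 / 20.6

12.5160 IBU


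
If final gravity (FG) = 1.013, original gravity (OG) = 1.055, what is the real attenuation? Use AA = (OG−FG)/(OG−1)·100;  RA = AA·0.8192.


AA = (1.055 − 1.013)/(1.055 − 1)·100 = 76.3636
RA = 76.3636·0.8192

62.5571 %


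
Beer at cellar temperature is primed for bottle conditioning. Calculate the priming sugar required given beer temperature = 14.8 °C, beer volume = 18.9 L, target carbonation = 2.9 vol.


residual = 14.695·(0.01821 + 0.09011·e^(−0.04·T));  sugar = (target − residual)·4.0·V
residual = 14.695·(0.01821 + 0.09011·e^(−0.04·14.8)) = 1.0002
sugar = (2.9 − 1.0002)·4.0·18.9

143.6286 g


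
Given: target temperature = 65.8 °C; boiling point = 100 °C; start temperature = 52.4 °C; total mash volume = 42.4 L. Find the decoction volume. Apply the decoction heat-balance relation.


V_dec = V_total·(T_target − T_start)/(T_boil − T_start)
V_dec = 42.4·(65.8 − 52.4)/(100 − 52.4)

11.9361 L


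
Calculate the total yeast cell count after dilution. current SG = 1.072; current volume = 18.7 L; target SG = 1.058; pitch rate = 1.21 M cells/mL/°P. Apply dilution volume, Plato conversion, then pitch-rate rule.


V_w = V·((SG_c−1)/(SG_t−1)−1);  °P = 259 − 259/SG_t;  cells = rate·(V+V_w)·°P
V_w = 18.7·((1.072−1)/(1.058−1)−1) = 4.5138
V_final = 18.7 + 4.5138 = 23.2138
°P = 259 − 259/1.058 = 14.1985
cells = 1.21·23.2138·14.1985

398.8169 billion cells


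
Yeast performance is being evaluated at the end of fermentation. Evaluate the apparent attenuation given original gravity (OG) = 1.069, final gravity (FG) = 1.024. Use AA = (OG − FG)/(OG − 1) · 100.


AA = (1.069 − 1.024)/(1.069 − 1) · 100

65.2174 %


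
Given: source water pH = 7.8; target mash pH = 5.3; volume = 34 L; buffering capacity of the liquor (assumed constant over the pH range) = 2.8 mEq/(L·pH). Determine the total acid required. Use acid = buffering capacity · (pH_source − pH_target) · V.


acid = 2.8 · (7.8 − 5.3) · 34

238.0000 mEq


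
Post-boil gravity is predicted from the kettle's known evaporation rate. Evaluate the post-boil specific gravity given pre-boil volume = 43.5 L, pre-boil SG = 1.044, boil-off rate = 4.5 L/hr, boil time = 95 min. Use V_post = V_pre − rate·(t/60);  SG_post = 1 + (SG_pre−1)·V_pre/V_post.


V_post = 43.5 − 4.5·(95/60) = 36.3750
SG_post = 1 + (1.044 − 1)·43.5/36.3750

1.0526


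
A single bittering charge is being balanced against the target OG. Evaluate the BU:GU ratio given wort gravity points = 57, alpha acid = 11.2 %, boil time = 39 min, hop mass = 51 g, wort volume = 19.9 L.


U = 1.65·0.000125^(GP/1000)·(1−e^(−0.04t))/4.15;  IBU = (α/100)·m·U·1000/V;  BU:GU = IBU/GP
U = 1.65·0.000125^(57/1000)·(1−e^(−0.04·39))/4.15 = 0.1882
IBU = (11.2/100)·51·0.1882·1000/19.9 = 54.0066
BU:GU = 54.0066/57

0.9475


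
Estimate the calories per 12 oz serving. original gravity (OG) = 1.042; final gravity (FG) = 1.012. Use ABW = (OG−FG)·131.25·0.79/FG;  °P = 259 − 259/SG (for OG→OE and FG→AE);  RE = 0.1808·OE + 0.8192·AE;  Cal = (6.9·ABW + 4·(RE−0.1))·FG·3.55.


ABW = (1.042 − 1.012)·131.25·0.79/1.012 = 3.0737
OE = 259 − 259/1.042 = 10.4395 °P
AE = 259 − 259/1.012 = 3.0711 °P
RE = 0.1808·10.4395 + 0.8192·3.0711 = 4.4034 °P
Cal = (6.9·3.0737 + 4·(4.4034−0.1))·1.012·3.55

138.0356 kcal


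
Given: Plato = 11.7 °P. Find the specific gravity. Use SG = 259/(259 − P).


SG = 259/(259 − 11.7)

1.0473


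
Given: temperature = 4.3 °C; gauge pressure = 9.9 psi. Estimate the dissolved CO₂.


vols = (P + 14.695)·(0.01821 + 0.09011·e^(−0.04·T))
vols = (9.9 + 14.695)·(0.01821 + 0.09011·e^(−0.04·4.3))

2.3139 volumes


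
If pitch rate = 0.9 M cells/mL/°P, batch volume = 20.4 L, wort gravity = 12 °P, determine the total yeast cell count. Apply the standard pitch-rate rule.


cells (billions) = rate · V_L · °P
cells = 0.9 · 20.4 · 12

220.3200 billion cells


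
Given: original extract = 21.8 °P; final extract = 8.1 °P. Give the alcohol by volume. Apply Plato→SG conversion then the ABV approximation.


SG = 259/(259 − P);  ABV = (OG − FG)·131.25
OG = 259/(259 − 21.8) = 1.0919
FG = 259/(259 − 8.1) = 1.0323
ABV = (1.0919 − 1.0323)·131.25

7.8254 % ABV


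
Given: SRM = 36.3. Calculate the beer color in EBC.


EBC = SRM · 1.97
EBC = 36.3 · 1.97

71.5110 EBC


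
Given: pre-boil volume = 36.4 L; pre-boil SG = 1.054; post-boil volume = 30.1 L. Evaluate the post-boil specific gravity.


SG_post = 1 + (SG_pre − 1)·V_pre/V_post
pts_pre = (1.054 − 1)·1000 = 54.0000
pts_post = 54.0000·36.4/30.1 = 65.3023
SG_post = 1 + 65.3023/1000

1.0653


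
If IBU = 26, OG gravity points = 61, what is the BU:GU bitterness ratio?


BU:GU = IBU / OG_points
BU:GU = 26 / 61

0.4262


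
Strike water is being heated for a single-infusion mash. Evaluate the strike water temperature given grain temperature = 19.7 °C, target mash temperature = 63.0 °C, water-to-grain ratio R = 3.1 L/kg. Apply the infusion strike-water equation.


T_strike = (0.41/R)·(T_mash − T_grain) + T_mash
T_strike = (0.41/3.1)·(63.0 − 19.7) + 63.0

68.7268 °C


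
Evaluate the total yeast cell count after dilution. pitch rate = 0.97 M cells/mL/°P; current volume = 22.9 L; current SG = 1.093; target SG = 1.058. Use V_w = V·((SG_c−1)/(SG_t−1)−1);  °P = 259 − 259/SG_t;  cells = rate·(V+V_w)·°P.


V_w = 22.9·((1.093−1)/(1.058−1)−1) = 13.8190
V_final = 22.9 + 13.8190 = 36.7190
°P = 259 − 259/1.058 = 14.1985
cells = 0.97·36.7190·14.1985

505.7132 billion cells


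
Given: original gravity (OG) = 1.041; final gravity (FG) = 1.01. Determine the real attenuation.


AA = (OG−FG)/(OG−1)·100;  RA = AA·0.8192
AA = (1.041 − 1.01)/(1.041 − 1)·100 = 75.6098
RA = 75.6098·0.8192

61.9395 %


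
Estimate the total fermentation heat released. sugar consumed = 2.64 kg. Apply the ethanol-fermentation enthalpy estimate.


Q = m_sugar · 590 kJ/kg
Q = 2.64 · 590

1557.6000 kJ


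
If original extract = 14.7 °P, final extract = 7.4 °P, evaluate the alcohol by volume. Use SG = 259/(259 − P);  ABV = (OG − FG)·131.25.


OG = 259/(259 − 14.7) = 1.0602
FG = 259/(259 − 7.4) = 1.0294
ABV = (1.0602 − 1.0294)·131.25

4.0373 % ABV


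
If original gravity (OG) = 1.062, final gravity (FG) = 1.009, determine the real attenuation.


AA = (OG−FG)/(OG−1)·100;  RA = AA·0.8192
AA = (1.062 − 1.009)/(1.062 − 1)·100 = 85.4839
RA = 85.4839·0.8192

70.0284 %


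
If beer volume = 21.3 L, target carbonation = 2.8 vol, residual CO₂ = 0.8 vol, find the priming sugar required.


sugar = (target − residual)·4.0·V
sugar = (2.8 − 0.8)·4.0·21.3

170.4000 g


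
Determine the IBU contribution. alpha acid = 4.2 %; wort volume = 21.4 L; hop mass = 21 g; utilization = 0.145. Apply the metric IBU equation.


IBU = (α/100)·mass·U·1000 / V
IBU = (4.2/100)·21·0.145·1000 / 21.4

5.9762 IBU


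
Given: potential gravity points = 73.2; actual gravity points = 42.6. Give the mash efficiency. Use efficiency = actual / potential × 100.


efficiency = 42.6 / 73.2 × 100

58.1967 %


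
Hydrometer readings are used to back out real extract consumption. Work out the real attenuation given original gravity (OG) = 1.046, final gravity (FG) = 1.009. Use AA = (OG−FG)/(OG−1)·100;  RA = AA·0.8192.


AA = (1.046 − 1.009)/(1.046 − 1)·100 = 80.4348
RA = 80.4348·0.8192

65.8922 %


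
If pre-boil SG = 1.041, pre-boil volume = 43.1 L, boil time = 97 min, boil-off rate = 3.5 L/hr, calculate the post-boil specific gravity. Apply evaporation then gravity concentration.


V_post = V_pre − rate·(t/60);  SG_post = 1 + (SG_pre−1)·V_pre/V_post
V_post = 43.1 − 3.5·(97/60) = 37.4417
SG_post = 1 + (1.041 − 1)·43.1/37.4417

1.0472


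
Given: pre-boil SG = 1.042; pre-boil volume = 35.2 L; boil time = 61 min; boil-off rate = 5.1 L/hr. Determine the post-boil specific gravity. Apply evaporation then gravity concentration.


V_post = V_pre − rate·(t/60);  SG_post = 1 + (SG_pre−1)·V_pre/V_post
V_post = 35.2 − 5.1·(61/60) = 30.0150
SG_post = 1 + (1.042 − 1)·35.2/30.0150

1.0493


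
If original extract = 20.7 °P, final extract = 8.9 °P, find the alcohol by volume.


SG = 259/(259 − P);  ABV = (OG − FG)·131.25
OG = 259/(259 − 20.7) = 1.0869
FG = 259/(259 − 8.9) = 1.0356
ABV = (1.0869 − 1.0356)·131.25

6.7304 % ABV


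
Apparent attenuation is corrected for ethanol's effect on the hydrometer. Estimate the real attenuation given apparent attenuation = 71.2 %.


RA = AA · 0.8192
RA = 71.2 · 0.8192

58.3270 %


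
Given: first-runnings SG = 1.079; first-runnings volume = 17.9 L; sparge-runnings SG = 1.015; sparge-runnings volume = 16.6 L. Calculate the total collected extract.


total = Σ (SG_i − 1)·1000·V_i
first = (1.079 − 1)·1000·17.9 = 1414.1000
sparge = (1.015 − 1)·1000·16.6 = 249.0000
total = 1414.1000 + 249.0000

1663.1000 gravity·L


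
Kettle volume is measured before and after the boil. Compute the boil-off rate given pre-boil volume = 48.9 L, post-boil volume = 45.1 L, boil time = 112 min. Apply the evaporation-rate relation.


rate = (V_pre − V_post) / (t_min/60)
rate = (48.9 − 45.1) / (112/60)

2.0357 L/hr


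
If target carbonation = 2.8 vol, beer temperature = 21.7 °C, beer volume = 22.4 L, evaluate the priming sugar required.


residual = 14.695·(0.01821 + 0.09011·e^(−0.04·T));  sugar = (target − residual)·4.0·V
residual = 14.695·(0.01821 + 0.09011·e^(−0.04·21.7)) = 0.8235
sugar = (2.8 − 0.8235)·4.0·22.4

177.0973 g


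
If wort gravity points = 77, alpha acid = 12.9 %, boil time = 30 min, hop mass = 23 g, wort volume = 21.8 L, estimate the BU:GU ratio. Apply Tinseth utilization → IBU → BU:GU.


U = 1.65·0.000125^(GP/1000)·(1−e^(−0.04t))/4.15;  IBU = (α/100)·m·U·1000/V;  BU:GU = IBU/GP
U = 1.65·0.000125^(77/1000)·(1−e^(−0.04·30))/4.15 = 0.1391
IBU = (12.9/100)·23·0.1391·1000/21.8 = 18.9285
BU:GU = 18.9285/77

0.2458


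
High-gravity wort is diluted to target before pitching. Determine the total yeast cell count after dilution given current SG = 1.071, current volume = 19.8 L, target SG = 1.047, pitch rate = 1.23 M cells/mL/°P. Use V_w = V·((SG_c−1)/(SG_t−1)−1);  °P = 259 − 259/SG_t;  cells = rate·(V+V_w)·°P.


V_w = 19.8·((1.071−1)/(1.047−1)−1) = 10.1106
V_final = 19.8 + 10.1106 = 29.9106
°P = 259 − 259/1.047 = 11.6266
cells = 1.23·29.9106·11.6266

427.7418 billion cells


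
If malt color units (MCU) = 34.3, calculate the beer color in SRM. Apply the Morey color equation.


SRM = 1.4922 · MCU^0.6859
SRM = 1.4922 · 34.3^0.6859

16.8611 SRM


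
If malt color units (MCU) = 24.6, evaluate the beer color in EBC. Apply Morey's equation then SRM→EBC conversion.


SRM = 1.4922·MCU^0.6859;  EBC = SRM·1.97
SRM = 1.4922·24.6^0.6859 = 13.4236
EBC = 13.4236·1.97

26.4445 EBC


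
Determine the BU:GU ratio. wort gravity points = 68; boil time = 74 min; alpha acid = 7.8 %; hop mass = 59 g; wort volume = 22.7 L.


U = 1.65·0.000125^(GP/1000)·(1−e^(−0.04t))/4.15;  IBU = (α/100)·m·U·1000/V;  BU:GU = IBU/GP
U = 1.65·0.000125^(68/1000)·(1−e^(−0.04·74))/4.15 = 0.2046
IBU = (7.8/100)·59·0.2046·1000/22.7 = 41.4799
BU:GU = 41.4799/68

0.6100


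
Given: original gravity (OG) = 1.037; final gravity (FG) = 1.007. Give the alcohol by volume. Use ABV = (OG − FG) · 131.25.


ABV = (1.037 − 1.007) · 131.25

3.9375 % ABV


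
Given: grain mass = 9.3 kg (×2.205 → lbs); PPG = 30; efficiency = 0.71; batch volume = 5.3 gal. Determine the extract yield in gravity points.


points = lbs × PPG × eff / vol
lbs = 9.3 × 2.205 = 20.5065
points = 20.5065 × 30 × 0.71 / 5.3

82.4129 points


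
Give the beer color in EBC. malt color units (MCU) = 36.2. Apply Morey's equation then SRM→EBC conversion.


SRM = 1.4922·MCU^0.6859;  EBC = SRM·1.97
SRM = 1.4922·36.2^0.6859 = 17.4963
EBC = 17.4963·1.97

34.4676 EBC


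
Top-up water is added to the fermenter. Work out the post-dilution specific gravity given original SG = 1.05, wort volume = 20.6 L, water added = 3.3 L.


SG_new = 1 + (SG_old − 1)·V_old/(V_old + V_water)
pts = (1.05 − 1)·1000·20.6/(20.6 + 3.3) = 43.0962
SG_new = 1 + 43.0962/1000

1.0431


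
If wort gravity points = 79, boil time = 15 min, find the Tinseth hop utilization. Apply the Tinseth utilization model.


U = 1.65·0.000125^(GP/1000) · (1 − e^(−0.04·t))/4.15
bigness = 1.65·0.000125^(79/1000) = 0.8112
boil_factor = (1 − e^(−0.04·15))/4.15 = 0.1087
U = 0.8112 · 0.1087

0.0882


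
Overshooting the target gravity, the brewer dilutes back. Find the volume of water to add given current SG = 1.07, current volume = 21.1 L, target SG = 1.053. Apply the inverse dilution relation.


V_water = V·((SG_curr − 1)/(SG_target − 1) − 1)
V_water = 21.1·((1.07 − 1)/(1.053 − 1) − 1)

6.7679 L


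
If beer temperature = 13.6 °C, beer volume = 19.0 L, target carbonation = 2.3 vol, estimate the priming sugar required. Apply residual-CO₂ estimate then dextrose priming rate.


residual = 14.695·(0.01821 + 0.09011·e^(−0.04·T));  sugar = (target − residual)·4.0·V
residual = 14.695·(0.01821 + 0.09011·e^(−0.04·13.6)) = 1.0362
sugar = (2.3 − 1.0362)·4.0·19.0

96.0510 g


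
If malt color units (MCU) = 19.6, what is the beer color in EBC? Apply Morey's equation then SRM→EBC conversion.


SRM = 1.4922·MCU^0.6859;  EBC = SRM·1.97
SRM = 1.4922·19.6^0.6859 = 11.4864
EBC = 11.4864·1.97

22.6283 EBC


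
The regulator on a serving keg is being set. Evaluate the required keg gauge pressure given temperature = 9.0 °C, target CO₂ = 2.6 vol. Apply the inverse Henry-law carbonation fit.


psi = vols/(0.01821 + 0.09011·e^(−0.04·T)) − 14.695
psi = 2.6/(0.01821 + 0.09011·e^(−0.04·9.0)) − 14.695

17.3730 psi


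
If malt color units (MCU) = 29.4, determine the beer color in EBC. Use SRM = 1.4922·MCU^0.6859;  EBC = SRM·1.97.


SRM = 1.4922·29.4^0.6859 = 15.1693
EBC = 15.1693·1.97

29.8836 EBC


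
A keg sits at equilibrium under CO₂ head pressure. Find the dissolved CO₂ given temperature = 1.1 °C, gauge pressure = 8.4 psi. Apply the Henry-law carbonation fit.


vols = (P + 14.695)·(0.01821 + 0.09011·e^(−0.04·T))
vols = (8.4 + 14.695)·(0.01821 + 0.09011·e^(−0.04·1.1))

2.4121 volumes


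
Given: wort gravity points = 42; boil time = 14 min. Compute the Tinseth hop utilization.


U = 1.65·0.000125^(GP/1000) · (1 − e^(−0.04·t))/4.15
bigness = 1.65·0.000125^(42/1000) = 1.1312
boil_factor = (1 − e^(−0.04·14))/4.15 = 0.1033
U = 1.1312 · 0.1033

0.1169


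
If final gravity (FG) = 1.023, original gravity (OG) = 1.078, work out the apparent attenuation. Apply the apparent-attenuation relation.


AA = (OG − FG)/(OG − 1) · 100
AA = (1.078 − 1.023)/(1.078 − 1) · 100

70.5128 %


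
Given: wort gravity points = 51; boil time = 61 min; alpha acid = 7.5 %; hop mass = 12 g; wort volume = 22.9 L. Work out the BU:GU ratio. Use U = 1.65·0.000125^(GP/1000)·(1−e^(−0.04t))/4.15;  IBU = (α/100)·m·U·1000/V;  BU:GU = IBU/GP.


U = 1.65·0.000125^(51/1000)·(1−e^(−0.04·61))/4.15 = 0.2295
IBU = (7.5/100)·12·0.2295·1000/22.9 = 9.0194
BU:GU = 9.0194/51

0.1769


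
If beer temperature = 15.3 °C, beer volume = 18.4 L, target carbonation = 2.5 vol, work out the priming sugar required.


residual = 14.695·(0.01821 + 0.09011·e^(−0.04·T));  sugar = (target − residual)·4.0·V
residual = 14.695·(0.01821 + 0.09011·e^(−0.04·15.3)) = 0.9856
sugar = (2.5 − 0.9856)·4.0·18.4

111.4565 g


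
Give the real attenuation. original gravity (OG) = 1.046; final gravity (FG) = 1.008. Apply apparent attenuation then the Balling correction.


AA = (OG−FG)/(OG−1)·100;  RA = AA·0.8192
AA = (1.046 − 1.008)/(1.046 − 1)·100 = 82.6087
RA = 82.6087·0.8192

67.6730 %


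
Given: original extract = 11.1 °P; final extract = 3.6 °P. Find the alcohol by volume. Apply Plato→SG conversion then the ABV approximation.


SG = 259/(259 − P);  ABV = (OG − FG)·131.25
OG = 259/(259 − 11.1) = 1.0448
FG = 259/(259 − 3.6) = 1.0141
ABV = (1.0448 − 1.0141)·131.25

4.0268 % ABV


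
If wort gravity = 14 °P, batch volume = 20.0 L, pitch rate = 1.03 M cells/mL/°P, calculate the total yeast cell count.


cells (billions) = rate · V_L · °P
cells = 1.03 · 20.0 · 14

288.4000 billion cells


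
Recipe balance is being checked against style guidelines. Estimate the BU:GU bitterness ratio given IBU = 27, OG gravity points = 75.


BU:GU = IBU / OG_points
BU:GU = 27 / 75

0.3600


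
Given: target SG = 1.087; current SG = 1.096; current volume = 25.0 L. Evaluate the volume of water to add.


V_water = V·((SG_curr − 1)/(SG_target − 1) − 1)
V_water = 25.0·((1.096 − 1)/(1.087 − 1) − 1)

2.5862 L


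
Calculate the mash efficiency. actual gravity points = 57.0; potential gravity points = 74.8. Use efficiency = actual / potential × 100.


efficiency = 57.0 / 74.8 × 100

76.2032 %


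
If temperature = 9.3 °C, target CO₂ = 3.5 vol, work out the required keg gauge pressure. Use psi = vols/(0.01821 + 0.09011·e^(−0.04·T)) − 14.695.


psi = 3.5/(0.01821 + 0.09011·e^(−0.04·9.3)) − 14.695

28.8765 psi


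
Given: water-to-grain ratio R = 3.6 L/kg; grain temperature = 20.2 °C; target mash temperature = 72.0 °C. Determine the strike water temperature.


T_strike = (0.41/R)·(T_mash − T_grain) + T_mash
T_strike = (0.41/3.6)·(72.0 − 20.2) + 72.0

77.8994 °C


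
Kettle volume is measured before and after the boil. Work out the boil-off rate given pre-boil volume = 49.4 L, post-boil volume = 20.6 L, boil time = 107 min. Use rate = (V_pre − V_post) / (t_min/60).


rate = (49.4 − 20.6) / (107/60)

16.1495 L/hr


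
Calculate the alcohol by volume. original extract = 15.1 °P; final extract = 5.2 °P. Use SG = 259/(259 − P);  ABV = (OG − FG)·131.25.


OG = 259/(259 − 15.1) = 1.0619
FG = 259/(259 − 5.2) = 1.0205
ABV = (1.0619 − 1.0205)·131.25

5.4366 % ABV


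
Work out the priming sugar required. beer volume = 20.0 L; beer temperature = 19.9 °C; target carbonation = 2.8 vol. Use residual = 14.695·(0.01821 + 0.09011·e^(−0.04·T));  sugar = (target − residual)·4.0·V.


residual = 14.695·(0.01821 + 0.09011·e^(−0.04·19.9)) = 0.8650
sugar = (2.8 − 0.8650)·4.0·20.0

154.8026 g


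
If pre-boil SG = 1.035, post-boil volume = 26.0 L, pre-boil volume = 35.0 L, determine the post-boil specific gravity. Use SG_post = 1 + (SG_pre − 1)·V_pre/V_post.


pts_pre = (1.035 − 1)·1000 = 35.0000
pts_post = 35.0000·35.0/26.0 = 47.1154
SG_post = 1 + 47.1154/1000

1.0471


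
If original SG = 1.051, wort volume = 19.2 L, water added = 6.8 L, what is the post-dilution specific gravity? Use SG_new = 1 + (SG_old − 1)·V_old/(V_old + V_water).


pts = (1.051 − 1)·1000·19.2/(19.2 + 6.8) = 37.6615
SG_new = 1 + 37.6615/1000

1.0377


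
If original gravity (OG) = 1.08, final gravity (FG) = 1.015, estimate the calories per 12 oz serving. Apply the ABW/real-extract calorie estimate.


ABW = (OG−FG)·131.25·0.79/FG;  °P = 259 − 259/SG (for OG→OE and FG→AE);  RE = 0.1808·OE + 0.8192·AE;  Cal = (6.9·ABW + 4·(RE−0.1))·FG·3.55
ABW = (1.08 − 1.015)·131.25·0.79/1.015 = 6.6401
OE = 259 − 259/1.08 = 19.1852 °P
AE = 259 − 259/1.015 = 3.8276 °P
RE = 0.1808·19.1852 + 0.8192·3.8276 = 6.6042 °P
Cal = (6.9·6.6401 + 4·(6.6042−0.1))·1.015·3.55

258.8343 kcal


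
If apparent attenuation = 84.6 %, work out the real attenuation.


RA = AA · 0.8192
RA = 84.6 · 0.8192

69.3043 %


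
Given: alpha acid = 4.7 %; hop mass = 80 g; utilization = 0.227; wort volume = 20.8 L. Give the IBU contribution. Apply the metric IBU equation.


IBU = (α/100)·mass·U·1000 / V
IBU = (4.7/100)·80·0.227·1000 / 20.8

41.0346 IBU


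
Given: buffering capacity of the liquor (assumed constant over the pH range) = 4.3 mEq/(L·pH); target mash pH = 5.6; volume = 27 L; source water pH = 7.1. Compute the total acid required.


acid = buffering capacity · (pH_source − pH_target) · V
acid = 4.3 · (7.1 − 5.6) · 27

174.1500 mEq


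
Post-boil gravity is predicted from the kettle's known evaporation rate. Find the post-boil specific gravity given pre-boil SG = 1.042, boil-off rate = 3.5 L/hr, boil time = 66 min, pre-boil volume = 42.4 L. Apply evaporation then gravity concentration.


V_post = V_pre − rate·(t/60);  SG_post = 1 + (SG_pre−1)·V_pre/V_post
V_post = 42.4 − 3.5·(66/60) = 38.5500
SG_post = 1 + (1.042 − 1)·42.4/38.5500

1.0462


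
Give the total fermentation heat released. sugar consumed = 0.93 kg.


Q = m_sugar · 590 kJ/kg
Q = 0.93 · 590

548.7000 kJ


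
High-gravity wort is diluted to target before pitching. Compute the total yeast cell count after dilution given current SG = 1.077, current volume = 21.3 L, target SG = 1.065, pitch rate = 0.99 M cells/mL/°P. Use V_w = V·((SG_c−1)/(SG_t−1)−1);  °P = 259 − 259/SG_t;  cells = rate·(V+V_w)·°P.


V_w = 21.3·((1.077−1)/(1.065−1)−1) = 3.9323
V_final = 21.3 + 3.9323 = 25.2323
°P = 259 − 259/1.065 = 15.8075
cells = 0.99·25.2323·15.8075

394.8714 billion cells


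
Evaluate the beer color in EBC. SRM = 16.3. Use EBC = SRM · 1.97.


EBC = 16.3 · 1.97

32.1110 EBC


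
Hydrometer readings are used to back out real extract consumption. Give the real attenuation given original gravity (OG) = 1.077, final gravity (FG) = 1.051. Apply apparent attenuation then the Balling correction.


AA = (OG−FG)/(OG−1)·100;  RA = AA·0.8192
AA = (1.077 − 1.051)/(1.077 − 1)·100 = 33.7662
RA = 33.7662·0.8192

27.6613 %


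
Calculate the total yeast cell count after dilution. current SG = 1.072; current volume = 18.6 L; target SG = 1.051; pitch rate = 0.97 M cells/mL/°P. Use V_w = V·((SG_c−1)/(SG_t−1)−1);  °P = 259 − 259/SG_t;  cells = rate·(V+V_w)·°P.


V_w = 18.6·((1.072−1)/(1.051−1)−1) = 7.6588
V_final = 18.6 + 7.6588 = 26.2588
°P = 259 − 259/1.051 = 12.5680
cells = 0.97·26.2588·12.5680

320.1210 billion cells


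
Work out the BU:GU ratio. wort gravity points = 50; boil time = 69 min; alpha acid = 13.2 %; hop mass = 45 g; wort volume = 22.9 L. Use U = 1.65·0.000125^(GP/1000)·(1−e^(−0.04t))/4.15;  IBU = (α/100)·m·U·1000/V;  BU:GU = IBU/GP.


U = 1.65·0.000125^(50/1000)·(1−e^(−0.04·69))/4.15 = 0.2376
IBU = (13.2/100)·45·0.2376·1000/22.9 = 61.6363
BU:GU = 61.6363/50

1.2327


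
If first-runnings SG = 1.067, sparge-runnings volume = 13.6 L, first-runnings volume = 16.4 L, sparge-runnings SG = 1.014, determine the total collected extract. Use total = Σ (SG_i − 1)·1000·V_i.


first = (1.067 − 1)·1000·16.4 = 1098.8000
sparge = (1.014 − 1)·1000·13.6 = 190.4000
total = 1098.8000 + 190.4000

1289.2000 gravity·L


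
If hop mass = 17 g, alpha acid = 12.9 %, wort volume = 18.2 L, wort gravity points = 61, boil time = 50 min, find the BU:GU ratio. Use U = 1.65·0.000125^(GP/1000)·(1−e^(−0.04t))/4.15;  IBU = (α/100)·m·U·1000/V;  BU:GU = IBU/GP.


U = 1.65·0.000125^(61/1000)·(1−e^(−0.04·50))/4.15 = 0.1987
IBU = (12.9/100)·17·0.1987·1000/18.2 = 23.9421
BU:GU = 23.9421/61

0.3925


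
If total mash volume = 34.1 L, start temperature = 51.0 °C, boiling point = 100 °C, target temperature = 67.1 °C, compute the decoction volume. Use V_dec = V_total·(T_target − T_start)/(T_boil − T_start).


V_dec = 34.1·(67.1 − 51.0)/(100 − 51.0)

11.2043 L


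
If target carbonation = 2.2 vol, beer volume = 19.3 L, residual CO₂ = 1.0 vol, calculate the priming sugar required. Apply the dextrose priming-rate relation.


sugar = (target − residual)·4.0·V
sugar = (2.2 − 1.0)·4.0·19.3

92.6400 g
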